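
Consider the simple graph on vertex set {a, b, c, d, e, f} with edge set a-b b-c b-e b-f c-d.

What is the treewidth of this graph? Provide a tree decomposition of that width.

Treewidth 1.
One such decomposition:
Bags: B1 = {b, f}  B2 = {b, c}  B3 = {a, b}  B4 = {c, d}  B5 = {b, e}
Tree: B1–B2, B2–B3, B2–B4, B1–B5

Each bag holds 2 vertices, so the decomposition has width 1, which upper-bounds the treewidth. Any graph with an edge has treewidth ≥ 1, and G has the edge f–b. Combining the bounds, tw(G) = 1.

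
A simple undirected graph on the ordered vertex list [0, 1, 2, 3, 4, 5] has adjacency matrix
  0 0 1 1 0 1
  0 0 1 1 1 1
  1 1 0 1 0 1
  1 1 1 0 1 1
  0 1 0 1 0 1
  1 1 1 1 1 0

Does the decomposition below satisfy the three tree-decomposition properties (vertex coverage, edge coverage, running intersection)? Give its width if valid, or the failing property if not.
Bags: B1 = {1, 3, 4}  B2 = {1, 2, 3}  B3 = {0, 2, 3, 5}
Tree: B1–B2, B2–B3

A tree decomposition must satisfy three properties: every vertex lies in some bag; for every edge, both endpoints lie together in some bag; and for every vertex, the bags containing it form a connected subtree. Here edge (5,1) lies in no bag, so the decomposition is invalid.

No — edge (5,1) lies in no bag.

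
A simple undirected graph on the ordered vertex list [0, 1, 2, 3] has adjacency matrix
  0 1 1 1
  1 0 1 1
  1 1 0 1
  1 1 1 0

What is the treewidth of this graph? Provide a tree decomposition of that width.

Treewidth 3.
Bags: B1 = {0, 1, 2, 3}
Tree: (single bag)

With just one bag of size 4, the width is 4 − 1 = 3, so tw(G) ≤ 3. On the other hand G contains the 4-clique {0, 1, 2, 3}. A clique must lie in a single bag of any decomposition, so no decomposition can have width below 3. The upper and lower bounds meet at 3, so that is the treewidth.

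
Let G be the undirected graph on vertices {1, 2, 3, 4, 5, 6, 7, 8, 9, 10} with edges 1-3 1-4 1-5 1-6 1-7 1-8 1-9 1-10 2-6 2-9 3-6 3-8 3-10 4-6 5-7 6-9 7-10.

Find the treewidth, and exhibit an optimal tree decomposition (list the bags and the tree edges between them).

Treewidth 2.
One such decomposition:
Bags: B1 = {1, 3, 6}  B2 = {1, 6, 9}  B3 = {2, 6, 9}  B4 = {1, 3, 10}  B5 = {1, 7, 10}  B6 = {1, 5, 7}  B7 = {1, 4, 6}  B8 = {1, 3, 8}
Tree: B1–B2, B2–B3, B1–B4, B4–B5, B5–B6, B2–B7, B1–B8

The largest bag has 3 vertices, giving width 2; this decomposition certifies tw(G) ≤ 2. For the lower bound, the 3 vertices {1, 3, 8} are pairwise adjacent, and any tree decomposition puts a clique entirely inside one bag — forcing width ≥ 2. The upper and lower bounds meet at 2, so that is the treewidth.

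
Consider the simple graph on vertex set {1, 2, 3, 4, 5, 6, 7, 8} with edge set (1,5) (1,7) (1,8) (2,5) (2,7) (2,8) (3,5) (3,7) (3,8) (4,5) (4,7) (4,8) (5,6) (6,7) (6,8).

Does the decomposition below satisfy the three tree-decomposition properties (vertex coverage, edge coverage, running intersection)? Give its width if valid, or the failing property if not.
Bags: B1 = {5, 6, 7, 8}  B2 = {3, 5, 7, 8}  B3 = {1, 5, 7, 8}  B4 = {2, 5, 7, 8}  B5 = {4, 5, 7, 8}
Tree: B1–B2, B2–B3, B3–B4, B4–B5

Yes; width 3.

Vertex coverage: the bags together contain {1, 2, 3, 4, 5, 6, 7, 8}, the full vertex set. Edge coverage: each edge of G has both endpoints in at least one bag. Running intersection: for every vertex, the bags containing it form a connected subtree. All three properties hold, so this is a valid tree decomposition of width max|bag| − 1 = 3, and hence tw(G) ≤ 3.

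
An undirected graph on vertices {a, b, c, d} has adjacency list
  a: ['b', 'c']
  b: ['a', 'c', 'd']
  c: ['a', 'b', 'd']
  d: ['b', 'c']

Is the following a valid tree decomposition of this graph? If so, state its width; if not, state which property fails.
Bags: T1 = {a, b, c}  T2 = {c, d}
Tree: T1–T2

A tree decomposition must satisfy three properties: every vertex lies in some bag; for every edge, both endpoints lie together in some bag; and for every vertex, the bags containing it form a connected subtree. Here edge (b,d) lies in no bag, so the decomposition is invalid.

No — edge (b,d) lies in no bag.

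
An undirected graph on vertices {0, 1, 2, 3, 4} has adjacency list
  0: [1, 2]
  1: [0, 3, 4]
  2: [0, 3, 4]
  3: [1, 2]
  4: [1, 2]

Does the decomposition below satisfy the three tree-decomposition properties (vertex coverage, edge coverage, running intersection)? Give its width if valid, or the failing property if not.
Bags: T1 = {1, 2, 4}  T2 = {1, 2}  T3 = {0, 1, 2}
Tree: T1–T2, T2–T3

No — vertex 3 appears in no bag.

A tree decomposition must satisfy three properties: every vertex lies in some bag; for every edge, both endpoints lie together in some bag; and for every vertex, the bags containing it form a connected subtree. Here vertex 3 appears in no bag, so the decomposition is invalid.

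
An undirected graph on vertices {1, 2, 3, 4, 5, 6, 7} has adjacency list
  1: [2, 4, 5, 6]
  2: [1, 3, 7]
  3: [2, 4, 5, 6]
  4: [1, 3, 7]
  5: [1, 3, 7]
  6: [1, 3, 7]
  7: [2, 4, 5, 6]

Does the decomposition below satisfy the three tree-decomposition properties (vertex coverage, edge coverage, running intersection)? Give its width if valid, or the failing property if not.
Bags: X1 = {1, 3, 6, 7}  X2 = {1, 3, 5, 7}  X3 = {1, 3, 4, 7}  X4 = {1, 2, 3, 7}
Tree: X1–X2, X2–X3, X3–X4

Yes; width 3.

Every vertex of G appears in some bag (union = {1, 2, 3, 4, 5, 6, 7}); every edge is covered by a bag; and for each vertex v the set of bags containing v is connected in the bag tree. The decomposition is therefore valid. The largest bag has 4 vertices, so the width is 3.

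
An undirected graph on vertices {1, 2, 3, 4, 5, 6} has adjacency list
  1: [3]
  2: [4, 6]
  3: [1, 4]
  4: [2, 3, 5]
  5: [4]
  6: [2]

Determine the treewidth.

A width-1 tree decomposition is:
Bags: B1 = {3, 4}  B2 = {2, 4}  B3 = {2, 6}  B4 = {1, 3}  B5 = {4, 5}
Tree: B1–B2, B2–B3, B1–B4, B2–B5
The largest bag has 2 vertices, giving width 1; this decomposition certifies tw(G) ≤ 1. Since G has at least one edge (e.g. 4–3), it is not an edgeless graph, so tw(G) ≥ 1. Hence tw(G) = 1 exactly.

1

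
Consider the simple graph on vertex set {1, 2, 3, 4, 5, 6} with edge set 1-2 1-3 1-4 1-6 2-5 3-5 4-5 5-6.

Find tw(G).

2

A width-2 tree decomposition is:
Bags: B1 = {1, 3, 5}  B2 = {1, 2, 5}  B3 = {1, 4, 5}  B4 = {1, 5, 6}
Tree: B1–B2, B2–B3, B3–B4
Every bag has size at most 3, so the width is 3 − 1 = 2 and tw(G) ≤ 2. The edges 1–3–5–2–1 form a cycle, so G is not a tree and its treewidth is at least 2. The upper and lower bounds meet at 2, so that is the treewidth.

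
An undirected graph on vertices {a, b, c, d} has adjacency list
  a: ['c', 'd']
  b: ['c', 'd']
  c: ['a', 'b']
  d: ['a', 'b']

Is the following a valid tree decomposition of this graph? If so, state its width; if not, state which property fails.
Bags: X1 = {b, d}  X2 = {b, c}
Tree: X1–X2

A tree decomposition must satisfy three properties: every vertex lies in some bag; for every edge, both endpoints lie together in some bag; and for every vertex, the bags containing it form a connected subtree. Here vertex a appears in no bag, so the decomposition is invalid.

No — vertex a appears in no bag.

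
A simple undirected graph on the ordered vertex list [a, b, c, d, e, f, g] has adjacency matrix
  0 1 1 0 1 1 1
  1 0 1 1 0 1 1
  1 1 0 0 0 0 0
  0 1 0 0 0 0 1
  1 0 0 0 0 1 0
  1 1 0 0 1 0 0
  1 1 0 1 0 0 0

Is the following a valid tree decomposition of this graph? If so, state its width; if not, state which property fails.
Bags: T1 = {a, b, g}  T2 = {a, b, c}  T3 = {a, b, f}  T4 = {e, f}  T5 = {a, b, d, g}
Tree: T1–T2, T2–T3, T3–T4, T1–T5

A tree decomposition must satisfy three properties: every vertex lies in some bag; for every edge, both endpoints lie together in some bag; and for every vertex, the bags containing it form a connected subtree. Here edge (a,e) lies in no bag, so the decomposition is invalid.

No — edge (a,e) lies in no bag.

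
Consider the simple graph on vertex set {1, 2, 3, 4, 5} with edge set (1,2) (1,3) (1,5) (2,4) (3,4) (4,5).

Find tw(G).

2

A width-2 tree decomposition is:
Bags: B1 = {1, 3, 4}  B2 = {1, 2, 4}  B3 = {1, 4, 5}
Tree: B1–B2, B2–B3
The largest bag has 3 vertices, giving width 2; this decomposition certifies tw(G) ≤ 2. Since 4–3–1–2–4 is a cycle in G, G is not acyclic. Forests are exactly the graphs of treewidth ≤ 1, so tw(G) ≥ 2. Therefore the treewidth is 2.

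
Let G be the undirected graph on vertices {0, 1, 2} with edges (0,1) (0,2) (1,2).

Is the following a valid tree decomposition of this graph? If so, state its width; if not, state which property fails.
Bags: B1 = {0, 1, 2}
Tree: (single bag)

Yes; width 2.

Every vertex of G appears in some bag (union = {0, 1, 2}); every edge is covered by a bag; and for each vertex v the set of bags containing v is connected in the bag tree. The decomposition is therefore valid. The largest bag has 3 vertices, so the width is 2.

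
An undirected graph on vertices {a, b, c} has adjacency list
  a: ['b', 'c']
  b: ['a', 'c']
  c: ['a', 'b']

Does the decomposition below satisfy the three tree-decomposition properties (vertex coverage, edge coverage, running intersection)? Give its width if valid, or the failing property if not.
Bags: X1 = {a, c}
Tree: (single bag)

A tree decomposition must satisfy three properties: every vertex lies in some bag; for every edge, both endpoints lie together in some bag; and for every vertex, the bags containing it form a connected subtree. Here vertex b appears in no bag, so the decomposition is invalid.

No — vertex b appears in no bag.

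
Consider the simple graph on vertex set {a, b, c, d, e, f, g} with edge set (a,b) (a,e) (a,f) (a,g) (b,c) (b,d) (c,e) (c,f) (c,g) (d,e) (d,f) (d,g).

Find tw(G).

A width-3 tree decomposition is:
Bags: B1 = {a, c, d, e}  B2 = {a, c, d, g}  B3 = {a, b, c, d}  B4 = {a, c, d, f}
Tree: B1–B2, B2–B3, B3–B4
The largest bag has 4 vertices, giving width 3; this decomposition certifies tw(G) ≤ 3. For the lower bound: the 4 vertex sets {c,e}, {d,g}, {a}, {b} are disjoint, each induces a connected subgraph, and every pair is joined by at least one edge of G. Contracting each set to a single vertex therefore yields K_{4} as a minor, and since treewidth is minor-monotone, tw(G) ≥ tw(K_{4}) = 3. Hence tw(G) = 3 exactly.

3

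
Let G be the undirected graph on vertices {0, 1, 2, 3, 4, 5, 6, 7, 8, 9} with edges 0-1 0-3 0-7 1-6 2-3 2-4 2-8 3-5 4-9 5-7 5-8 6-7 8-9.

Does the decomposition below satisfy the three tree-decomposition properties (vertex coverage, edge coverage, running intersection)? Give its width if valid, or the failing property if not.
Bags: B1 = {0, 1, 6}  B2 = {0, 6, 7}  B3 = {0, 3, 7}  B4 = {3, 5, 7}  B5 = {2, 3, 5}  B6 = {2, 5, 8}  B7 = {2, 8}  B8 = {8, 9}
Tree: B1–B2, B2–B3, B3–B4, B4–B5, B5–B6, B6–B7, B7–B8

A tree decomposition must satisfy three properties: every vertex lies in some bag; for every edge, both endpoints lie together in some bag; and for every vertex, the bags containing it form a connected subtree. Here vertex 4 appears in no bag, so the decomposition is invalid.

No — vertex 4 appears in no bag.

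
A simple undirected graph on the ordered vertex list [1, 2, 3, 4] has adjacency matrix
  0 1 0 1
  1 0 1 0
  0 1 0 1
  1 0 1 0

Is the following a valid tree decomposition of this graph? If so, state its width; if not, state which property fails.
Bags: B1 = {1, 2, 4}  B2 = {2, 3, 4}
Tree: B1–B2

Every vertex of G appears in some bag (union = {1, 2, 3, 4}); every edge is covered by a bag; and for each vertex v the set of bags containing v is connected in the bag tree. The decomposition is therefore valid. The largest bag has 3 vertices, so the width is 2.

Yes; width 2.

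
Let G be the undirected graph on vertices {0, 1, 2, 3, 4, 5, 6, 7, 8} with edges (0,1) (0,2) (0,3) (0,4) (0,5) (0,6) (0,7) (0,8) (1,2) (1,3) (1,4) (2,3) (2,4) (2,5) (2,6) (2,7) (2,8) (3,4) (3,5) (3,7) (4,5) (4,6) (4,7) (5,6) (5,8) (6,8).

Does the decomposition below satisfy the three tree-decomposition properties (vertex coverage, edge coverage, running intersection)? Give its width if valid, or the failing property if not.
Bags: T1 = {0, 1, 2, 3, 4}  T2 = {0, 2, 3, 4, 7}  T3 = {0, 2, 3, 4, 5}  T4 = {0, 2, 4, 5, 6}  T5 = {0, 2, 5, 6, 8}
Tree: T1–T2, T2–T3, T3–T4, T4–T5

Checking the three conditions: (i) the bags cover all of {0, 1, 2, 3, 4, 5, 6, 7, 8}; (ii) for each edge, some bag contains both endpoints; (iii) the bags containing any fixed vertex form a subtree. All hold, so the decomposition is valid with width 5 − 1 = 4.

Yes; width 4.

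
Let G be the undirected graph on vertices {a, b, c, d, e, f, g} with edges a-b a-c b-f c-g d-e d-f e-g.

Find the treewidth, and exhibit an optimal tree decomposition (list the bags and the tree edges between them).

Each bag holds 3 vertices, so the decomposition has width 2, which upper-bounds the treewidth. Since g–c–a–b–f–d–e–g is a cycle in G, G is not acyclic. Forests are exactly the graphs of treewidth ≤ 1, so tw(G) ≥ 2. Hence tw(G) = 2 exactly.

Treewidth 2.
One optimal decomposition is:
Bags: B1 = {a, c, g}  B2 = {a, b, g}  B3 = {b, f, g}  B4 = {d, f, g}  B5 = {d, e, g}
Tree: B1–B2, B2–B3, B3–B4, B4–B5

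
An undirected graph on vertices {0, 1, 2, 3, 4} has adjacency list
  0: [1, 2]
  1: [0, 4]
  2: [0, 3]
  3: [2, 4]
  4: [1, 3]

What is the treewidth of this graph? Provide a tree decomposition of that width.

Treewidth 2.
Bags: B1 = {0, 2, 3}  B2 = {0, 1, 3}  B3 = {1, 3, 4}
Tree: B1–B2, B2–B3

The largest bag has 3 vertices, giving width 2; this decomposition certifies tw(G) ≤ 2. Since 3–2–0–1–4–3 is a cycle in G, G is not acyclic. Forests are exactly the graphs of treewidth ≤ 1, so tw(G) ≥ 2. Hence tw(G) = 2 exactly.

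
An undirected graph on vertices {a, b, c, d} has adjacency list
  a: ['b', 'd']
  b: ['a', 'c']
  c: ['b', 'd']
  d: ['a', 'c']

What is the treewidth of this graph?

A width-2 tree decomposition is:
Bags: B1 = {b, c, d}  B2 = {a, b, d}
Tree: B1–B2
Each bag holds 3 vertices, so the decomposition has width 2, which upper-bounds the treewidth. The edges d–c–b–a–d form a cycle, so G is not a tree and its treewidth is at least 2. Hence tw(G) = 2 exactly.

2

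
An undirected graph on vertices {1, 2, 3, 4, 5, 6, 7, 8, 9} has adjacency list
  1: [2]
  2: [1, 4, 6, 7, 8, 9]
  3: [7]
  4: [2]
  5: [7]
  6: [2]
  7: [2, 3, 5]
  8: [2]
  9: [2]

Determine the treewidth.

1

A width-1 tree decomposition is:
Bags: B1 = {3, 7}  B2 = {2, 7}  B3 = {5, 7}  B4 = {2, 6}  B5 = {2, 8}  B6 = {2, 4}  B7 = {1, 2}  B8 = {2, 9}
Tree: B1–B2, B1–B3, B2–B4, B4–B5, B5–B6, B2–B7, B7–B8
The largest bag has 2 vertices, giving width 1; this decomposition certifies tw(G) ≤ 1. Since G has at least one edge (e.g. 3–7), it is not an edgeless graph, so tw(G) ≥ 1. The upper and lower bounds meet at 1, so that is the treewidth.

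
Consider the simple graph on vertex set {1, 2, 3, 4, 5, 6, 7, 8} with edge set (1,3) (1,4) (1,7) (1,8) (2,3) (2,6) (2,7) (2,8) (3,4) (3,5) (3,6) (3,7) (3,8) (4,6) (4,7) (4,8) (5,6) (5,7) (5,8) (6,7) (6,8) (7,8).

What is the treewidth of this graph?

A width-4 tree decomposition is:
Bags: B1 = {2, 3, 6, 7, 8}  B2 = {3, 5, 6, 7, 8}  B3 = {3, 4, 6, 7, 8}  B4 = {1, 3, 4, 7, 8}
Tree: B1–B2, B1–B3, B3–B4
Every bag has size at most 5, so the width is 5 − 1 = 4 and tw(G) ≤ 4. On the other hand G contains the 5-clique {1, 3, 4, 7, 8}. A clique must lie in a single bag of any decomposition, so no decomposition can have width below 4. Combining the bounds, tw(G) = 4.

4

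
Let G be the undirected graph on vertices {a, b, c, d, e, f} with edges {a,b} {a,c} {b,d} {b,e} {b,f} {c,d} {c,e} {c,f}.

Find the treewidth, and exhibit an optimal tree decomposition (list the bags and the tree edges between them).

Treewidth 2.
Bags: B1 = {a, b, c}  B2 = {b, c, e}  B3 = {b, c, d}  B4 = {b, c, f}
Tree: B1–B2, B2–B3, B3–B4

The largest bag has 3 vertices, giving width 2; this decomposition certifies tw(G) ≤ 2. Since c–a–b–e–c is a cycle in G, G is not acyclic. Forests are exactly the graphs of treewidth ≤ 1, so tw(G) ≥ 2. Therefore the treewidth is 2.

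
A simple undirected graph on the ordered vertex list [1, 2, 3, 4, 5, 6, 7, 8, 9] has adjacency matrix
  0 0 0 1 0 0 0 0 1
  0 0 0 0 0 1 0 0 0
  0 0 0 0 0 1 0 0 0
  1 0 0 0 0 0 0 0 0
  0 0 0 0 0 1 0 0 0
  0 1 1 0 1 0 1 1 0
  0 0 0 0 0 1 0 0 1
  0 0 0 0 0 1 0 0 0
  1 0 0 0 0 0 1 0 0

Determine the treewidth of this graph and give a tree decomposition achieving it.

The largest bag has 2 vertices, giving width 1; this decomposition certifies tw(G) ≤ 1. Since G has at least one edge (e.g. 6–8), it is not an edgeless graph, so tw(G) ≥ 1. Therefore the treewidth is 1.

Treewidth 1.
One such decomposition:
Bags: B1 = {6, 8}  B2 = {6, 7}  B3 = {5, 6}  B4 = {2, 6}  B5 = {7, 9}  B6 = {1, 9}  B7 = {3, 6}  B8 = {1, 4}
Tree: B1–B2, B1–B3, B1–B4, B2–B5, B5–B6, B1–B7, B6–B8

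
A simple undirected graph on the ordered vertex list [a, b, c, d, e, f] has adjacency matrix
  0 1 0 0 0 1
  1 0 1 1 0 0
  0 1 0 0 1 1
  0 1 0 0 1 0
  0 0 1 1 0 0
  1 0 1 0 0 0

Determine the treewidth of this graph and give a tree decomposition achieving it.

Every bag has size at most 3, so the width is 3 − 1 = 2 and tw(G) ≤ 2. The edges d–e–c–b–d form a cycle, so G is not a tree and its treewidth is at least 2. Hence tw(G) = 2 exactly.

Treewidth 2.
One optimal decomposition is:
Bags: B1 = {b, d, e}  B2 = {b, c, e}  B3 = {a, b, c}  B4 = {a, c, f}
Tree: B1–B2, B2–B3, B3–B4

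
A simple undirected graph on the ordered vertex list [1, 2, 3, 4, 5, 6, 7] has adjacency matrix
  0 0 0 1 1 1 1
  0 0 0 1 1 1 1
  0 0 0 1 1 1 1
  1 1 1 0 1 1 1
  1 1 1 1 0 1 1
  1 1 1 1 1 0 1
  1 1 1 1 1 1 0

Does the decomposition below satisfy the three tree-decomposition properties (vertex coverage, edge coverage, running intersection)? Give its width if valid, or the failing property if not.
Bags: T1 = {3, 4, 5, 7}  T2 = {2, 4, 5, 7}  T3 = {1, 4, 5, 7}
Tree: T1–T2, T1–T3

A tree decomposition must satisfy three properties: every vertex lies in some bag; for every edge, both endpoints lie together in some bag; and for every vertex, the bags containing it form a connected subtree. Here vertex 6 appears in no bag, so the decomposition is invalid.

No — vertex 6 appears in no bag.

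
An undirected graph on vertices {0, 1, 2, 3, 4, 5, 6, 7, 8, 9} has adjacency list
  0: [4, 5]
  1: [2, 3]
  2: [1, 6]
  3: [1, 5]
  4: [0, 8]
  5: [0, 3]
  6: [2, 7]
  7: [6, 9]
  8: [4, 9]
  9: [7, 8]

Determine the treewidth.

A width-2 tree decomposition is:
Bags: B1 = {6, 7, 9}  B2 = {2, 6, 9}  B3 = {1, 2, 9}  B4 = {1, 3, 9}  B5 = {3, 5, 9}  B6 = {0, 5, 9}  B7 = {0, 4, 9}  B8 = {4, 8, 9}
Tree: B1–B2, B2–B3, B3–B4, B4–B5, B5–B6, B6–B7, B7–B8
Every bag has size at most 3, so the width is 3 − 1 = 2 and tw(G) ≤ 2. The edges 9–7–6–2–1–3–5–0–4–8–9 form a cycle, so G is not a tree and its treewidth is at least 2. Combining the bounds, tw(G) = 2.

2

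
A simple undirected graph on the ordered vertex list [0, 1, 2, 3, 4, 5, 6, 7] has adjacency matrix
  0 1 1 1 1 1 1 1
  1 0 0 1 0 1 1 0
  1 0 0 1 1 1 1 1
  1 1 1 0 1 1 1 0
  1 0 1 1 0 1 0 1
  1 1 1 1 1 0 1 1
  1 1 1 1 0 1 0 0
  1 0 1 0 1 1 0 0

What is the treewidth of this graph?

A width-4 tree decomposition is:
Bags: B1 = {0, 2, 3, 4, 5}  B2 = {0, 2, 3, 5, 6}  B3 = {0, 1, 3, 5, 6}  B4 = {0, 2, 4, 5, 7}
Tree: B1–B2, B2–B3, B1–B4
Each bag holds 5 vertices, so the decomposition has width 4, which upper-bounds the treewidth. For the lower bound, the 5 vertices {0, 1, 3, 5, 6} are pairwise adjacent, and any tree decomposition puts a clique entirely inside one bag — forcing width ≥ 4. Hence tw(G) = 4 exactly.

4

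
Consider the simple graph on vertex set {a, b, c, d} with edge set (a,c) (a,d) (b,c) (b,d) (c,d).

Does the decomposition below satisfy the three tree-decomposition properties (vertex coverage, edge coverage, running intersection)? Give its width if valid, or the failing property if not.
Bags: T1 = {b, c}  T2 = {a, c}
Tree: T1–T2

A tree decomposition must satisfy three properties: every vertex lies in some bag; for every edge, both endpoints lie together in some bag; and for every vertex, the bags containing it form a connected subtree. Here vertex d appears in no bag, so the decomposition is invalid.

No — vertex d appears in no bag.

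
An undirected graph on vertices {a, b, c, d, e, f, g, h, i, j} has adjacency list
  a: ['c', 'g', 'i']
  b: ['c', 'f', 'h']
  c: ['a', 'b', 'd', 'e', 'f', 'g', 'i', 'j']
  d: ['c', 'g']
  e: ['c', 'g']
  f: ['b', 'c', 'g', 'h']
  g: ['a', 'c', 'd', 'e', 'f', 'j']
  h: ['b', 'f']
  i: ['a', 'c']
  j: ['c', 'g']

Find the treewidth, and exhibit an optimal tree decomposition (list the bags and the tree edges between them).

Treewidth 2.
One such decomposition:
Bags: B1 = {a, c, i}  B2 = {a, c, g}  B3 = {c, f, g}  B4 = {b, c, f}  B5 = {c, g, j}  B6 = {b, f, h}  B7 = {c, e, g}  B8 = {c, d, g}
Tree: B1–B2, B2–B3, B3–B4, B2–B5, B4–B6, B5–B7, B7–B8

Every bag has size at most 3, so the width is 3 − 1 = 2 and tw(G) ≤ 2. On the other hand G contains the 3-clique {b, f, h}. A clique must lie in a single bag of any decomposition, so no decomposition can have width below 2. Hence tw(G) = 2 exactly.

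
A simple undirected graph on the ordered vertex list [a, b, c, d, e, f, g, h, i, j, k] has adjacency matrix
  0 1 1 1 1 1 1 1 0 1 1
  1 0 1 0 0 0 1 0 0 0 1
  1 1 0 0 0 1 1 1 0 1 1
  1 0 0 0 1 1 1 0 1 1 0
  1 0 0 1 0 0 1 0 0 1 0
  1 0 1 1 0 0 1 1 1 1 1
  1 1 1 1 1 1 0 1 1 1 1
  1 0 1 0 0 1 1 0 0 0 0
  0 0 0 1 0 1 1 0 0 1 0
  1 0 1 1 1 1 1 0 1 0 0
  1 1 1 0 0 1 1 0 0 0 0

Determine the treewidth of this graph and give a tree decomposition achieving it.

The largest bag has 5 vertices, giving width 4; this decomposition certifies tw(G) ≤ 4. For the lower bound, the 5 vertices {a, d, e, g, j} are pairwise adjacent, and any tree decomposition puts a clique entirely inside one bag — forcing width ≥ 4. Therefore the treewidth is 4.

Treewidth 4.
One such decomposition:
Bags: B1 = {a, c, f, g, j}  B2 = {a, c, f, g, k}  B3 = {a, d, f, g, j}  B4 = {a, b, c, g, k}  B5 = {d, f, g, i, j}  B6 = {a, d, e, g, j}  B7 = {a, c, f, g, h}
Tree: B1–B2, B1–B3, B2–B4, B3–B5, B3–B6, B1–B7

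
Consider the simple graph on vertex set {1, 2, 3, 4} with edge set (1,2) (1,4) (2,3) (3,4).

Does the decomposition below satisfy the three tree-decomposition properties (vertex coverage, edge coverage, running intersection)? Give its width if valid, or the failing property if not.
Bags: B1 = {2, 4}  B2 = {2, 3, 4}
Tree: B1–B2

No — vertex 1 appears in no bag.

A tree decomposition must satisfy three properties: every vertex lies in some bag; for every edge, both endpoints lie together in some bag; and for every vertex, the bags containing it form a connected subtree. Here vertex 1 appears in no bag, so the decomposition is invalid.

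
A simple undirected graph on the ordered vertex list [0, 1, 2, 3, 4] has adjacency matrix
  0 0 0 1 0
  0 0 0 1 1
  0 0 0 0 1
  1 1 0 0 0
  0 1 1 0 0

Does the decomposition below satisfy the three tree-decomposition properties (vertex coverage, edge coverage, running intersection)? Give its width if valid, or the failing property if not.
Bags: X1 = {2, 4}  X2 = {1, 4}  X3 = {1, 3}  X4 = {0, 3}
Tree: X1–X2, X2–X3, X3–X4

Yes; width 1.

Every vertex of G appears in some bag (union = {0, 1, 2, 3, 4}); every edge is covered by a bag; and for each vertex v the set of bags containing v is connected in the bag tree. The decomposition is therefore valid. The largest bag has 2 vertices, so the width is 1.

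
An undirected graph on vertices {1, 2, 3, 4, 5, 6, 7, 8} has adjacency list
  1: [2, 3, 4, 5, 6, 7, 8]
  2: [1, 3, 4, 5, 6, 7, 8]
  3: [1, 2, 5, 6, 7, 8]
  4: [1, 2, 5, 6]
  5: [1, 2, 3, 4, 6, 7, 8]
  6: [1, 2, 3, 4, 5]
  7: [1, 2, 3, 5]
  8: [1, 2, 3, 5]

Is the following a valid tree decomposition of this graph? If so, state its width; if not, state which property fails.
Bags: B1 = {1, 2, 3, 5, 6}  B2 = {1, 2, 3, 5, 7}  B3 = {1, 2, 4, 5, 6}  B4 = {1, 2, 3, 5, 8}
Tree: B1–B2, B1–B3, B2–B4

Every vertex of G appears in some bag (union = {1, 2, 3, 4, 5, 6, 7, 8}); every edge is covered by a bag; and for each vertex v the set of bags containing v is connected in the bag tree. The decomposition is therefore valid. The largest bag has 5 vertices, so the width is 4.

Yes; width 4.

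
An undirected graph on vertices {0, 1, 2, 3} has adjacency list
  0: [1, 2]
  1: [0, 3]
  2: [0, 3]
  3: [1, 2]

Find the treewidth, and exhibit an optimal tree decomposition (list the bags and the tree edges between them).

Treewidth 2.
One optimal decomposition is:
Bags: B1 = {0, 1, 3}  B2 = {0, 2, 3}
Tree: B1–B2

Every bag has size at most 3, so the width is 3 − 1 = 2 and tw(G) ≤ 2. For the lower bound, G contains the cycle 0–1–3–2–0, so G is not a forest; only forests have treewidth ≤ 1, hence tw(G) ≥ 2. Combining the bounds, tw(G) = 2.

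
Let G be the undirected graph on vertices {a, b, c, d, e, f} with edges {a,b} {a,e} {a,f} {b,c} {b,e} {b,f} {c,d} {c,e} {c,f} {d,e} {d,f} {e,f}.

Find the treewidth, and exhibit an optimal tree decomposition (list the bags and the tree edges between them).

Each bag holds 4 vertices, so the decomposition has width 3, which upper-bounds the treewidth. For the lower bound, the 4 vertices {c, d, e, f} are pairwise adjacent, and any tree decomposition puts a clique entirely inside one bag — forcing width ≥ 3. Therefore the treewidth is 3.

Treewidth 3.
Bags: B1 = {c, d, e, f}  B2 = {b, c, e, f}  B3 = {a, b, e, f}
Tree: B1–B2, B2–B3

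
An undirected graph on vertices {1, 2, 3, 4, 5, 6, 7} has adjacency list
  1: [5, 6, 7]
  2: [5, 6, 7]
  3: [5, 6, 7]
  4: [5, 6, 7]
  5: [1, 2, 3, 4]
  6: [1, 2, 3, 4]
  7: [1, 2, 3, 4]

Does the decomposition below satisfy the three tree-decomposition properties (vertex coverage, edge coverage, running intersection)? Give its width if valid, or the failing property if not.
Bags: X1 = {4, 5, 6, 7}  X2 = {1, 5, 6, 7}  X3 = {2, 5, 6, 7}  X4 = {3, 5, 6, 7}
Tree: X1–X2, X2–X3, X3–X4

Checking the three conditions: (i) the bags cover all of {1, 2, 3, 4, 5, 6, 7}; (ii) for each edge, some bag contains both endpoints; (iii) the bags containing any fixed vertex form a subtree. All hold, so the decomposition is valid with width 4 − 1 = 3.

Yes; width 3.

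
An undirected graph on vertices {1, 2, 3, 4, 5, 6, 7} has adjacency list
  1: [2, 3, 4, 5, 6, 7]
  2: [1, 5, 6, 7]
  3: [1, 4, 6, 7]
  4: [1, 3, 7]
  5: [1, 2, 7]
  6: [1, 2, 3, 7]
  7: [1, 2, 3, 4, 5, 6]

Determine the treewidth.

A width-3 tree decomposition is:
Bags: B1 = {1, 3, 6, 7}  B2 = {1, 3, 4, 7}  B3 = {1, 2, 6, 7}  B4 = {1, 2, 5, 7}
Tree: B1–B2, B1–B3, B3–B4
Every bag has size at most 4, so the width is 4 − 1 = 3 and tw(G) ≤ 3. For the lower bound, the 4 vertices {1, 2, 5, 7} are pairwise adjacent, and any tree decomposition puts a clique entirely inside one bag — forcing width ≥ 3. Therefore the treewidth is 3.

3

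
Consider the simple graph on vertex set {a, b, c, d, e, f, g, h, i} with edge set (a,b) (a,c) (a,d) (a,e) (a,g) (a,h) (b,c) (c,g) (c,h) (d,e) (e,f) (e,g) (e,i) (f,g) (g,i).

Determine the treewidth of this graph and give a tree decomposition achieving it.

Treewidth 2.
Bags: B1 = {a, e, g}  B2 = {a, d, e}  B3 = {a, c, g}  B4 = {a, b, c}  B5 = {a, c, h}  B6 = {e, g, i}  B7 = {e, f, g}
Tree: B1–B2, B1–B3, B3–B4, B4–B5, B1–B6, B6–B7

Every bag has size at most 3, so the width is 3 − 1 = 2 and tw(G) ≤ 2. On the other hand G contains the 3-clique {a, d, e}. A clique must lie in a single bag of any decomposition, so no decomposition can have width below 2. The upper and lower bounds meet at 2, so that is the treewidth.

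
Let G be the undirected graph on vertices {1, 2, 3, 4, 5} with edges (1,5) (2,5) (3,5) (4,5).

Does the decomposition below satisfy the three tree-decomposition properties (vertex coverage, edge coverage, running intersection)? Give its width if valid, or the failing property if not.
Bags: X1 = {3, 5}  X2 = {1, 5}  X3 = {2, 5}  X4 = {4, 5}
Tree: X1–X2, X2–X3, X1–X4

Checking the three conditions: (i) the bags cover all of {1, 2, 3, 4, 5}; (ii) for each edge, some bag contains both endpoints; (iii) the bags containing any fixed vertex form a subtree. All hold, so the decomposition is valid with width 2 − 1 = 1.

Yes; width 1.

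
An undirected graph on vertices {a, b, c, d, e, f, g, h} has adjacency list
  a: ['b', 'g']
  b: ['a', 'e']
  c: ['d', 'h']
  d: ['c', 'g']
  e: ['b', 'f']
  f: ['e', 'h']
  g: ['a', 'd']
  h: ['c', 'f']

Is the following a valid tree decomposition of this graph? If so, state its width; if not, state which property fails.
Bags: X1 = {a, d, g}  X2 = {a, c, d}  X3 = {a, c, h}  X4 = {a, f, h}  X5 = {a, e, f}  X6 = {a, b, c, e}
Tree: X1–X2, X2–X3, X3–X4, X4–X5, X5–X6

No — bags containing vertex c are not connected in the tree.

A tree decomposition must satisfy three properties: every vertex lies in some bag; for every edge, both endpoints lie together in some bag; and for every vertex, the bags containing it form a connected subtree. Here bags containing vertex c are not connected in the tree, so the decomposition is invalid.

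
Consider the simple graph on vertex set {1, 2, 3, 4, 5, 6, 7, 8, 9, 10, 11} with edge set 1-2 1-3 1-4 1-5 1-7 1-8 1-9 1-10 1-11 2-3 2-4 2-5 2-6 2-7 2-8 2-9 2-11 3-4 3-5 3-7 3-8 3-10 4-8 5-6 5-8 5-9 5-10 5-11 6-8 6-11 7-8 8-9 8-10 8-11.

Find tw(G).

4

A width-4 tree decomposition is:
Bags: B1 = {1, 2, 5, 8, 9}  B2 = {1, 2, 5, 8, 11}  B3 = {1, 2, 3, 5, 8}  B4 = {1, 3, 5, 8, 10}  B5 = {1, 2, 3, 4, 8}  B6 = {2, 5, 6, 8, 11}  B7 = {1, 2, 3, 7, 8}
Tree: B1–B2, B1–B3, B3–B4, B3–B5, B2–B6, B3–B7
The largest bag has 5 vertices, giving width 4; this decomposition certifies tw(G) ≤ 4. Conversely, {1, 2, 5, 8, 11} is a clique of size 5, and the vertices of any clique must share a bag in every tree decomposition; so some bag has ≥ 5 vertices and tw(G) ≥ 4. Combining the bounds, tw(G) = 4.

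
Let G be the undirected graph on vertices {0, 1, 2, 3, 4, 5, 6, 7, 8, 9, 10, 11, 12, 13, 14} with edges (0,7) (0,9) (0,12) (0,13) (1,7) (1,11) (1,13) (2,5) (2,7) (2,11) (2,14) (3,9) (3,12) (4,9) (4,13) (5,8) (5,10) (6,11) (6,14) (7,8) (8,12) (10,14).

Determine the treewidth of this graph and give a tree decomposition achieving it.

Every bag has size at most 4, so the width is 4 − 1 = 3 and tw(G) ≤ 3. For the lower bound: the 4 vertex sets {6,10,14}, {11}, {2}, {1,5,7,8} are disjoint, each induces a connected subgraph, and every pair is joined by at least one edge of G. Contracting each set to a single vertex therefore yields K_{4} as a minor, and since treewidth is minor-monotone, tw(G) ≥ tw(K_{4}) = 3. Therefore the treewidth is 3.

Treewidth 3.
One such decomposition:
Bags: B1 = {6, 10, 11, 14}  B2 = {2, 10, 11, 14}  B3 = {2, 5, 10, 11}  B4 = {1, 2, 5, 11}  B5 = {1, 2, 5, 7}  B6 = {1, 5, 7, 8}  B7 = {1, 7, 8, 13}  B8 = {0, 7, 8, 13}  B9 = {0, 8, 12, 13}  B10 = {0, 4, 12, 13}  B11 = {0, 4, 9, 12}  B12 = {3, 4, 9, 12}
Tree: B1–B2, B2–B3, B3–B4, B4–B5, B5–B6, B6–B7, B7–B8, B8–B9, B9–B10, B10–B11, B11–B12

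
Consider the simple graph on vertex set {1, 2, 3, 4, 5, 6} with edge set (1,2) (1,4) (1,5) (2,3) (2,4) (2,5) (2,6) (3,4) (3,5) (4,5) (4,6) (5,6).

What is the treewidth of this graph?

3

A width-3 tree decomposition is:
Bags: B1 = {1, 2, 4, 5}  B2 = {2, 3, 4, 5}  B3 = {2, 4, 5, 6}
Tree: B1–B2, B2–B3
Every bag has size at most 4, so the width is 4 − 1 = 3 and tw(G) ≤ 3. Conversely, {1, 2, 4, 5} is a clique of size 4, and the vertices of any clique must share a bag in every tree decomposition; so some bag has ≥ 4 vertices and tw(G) ≥ 3. Hence tw(G) = 3 exactly.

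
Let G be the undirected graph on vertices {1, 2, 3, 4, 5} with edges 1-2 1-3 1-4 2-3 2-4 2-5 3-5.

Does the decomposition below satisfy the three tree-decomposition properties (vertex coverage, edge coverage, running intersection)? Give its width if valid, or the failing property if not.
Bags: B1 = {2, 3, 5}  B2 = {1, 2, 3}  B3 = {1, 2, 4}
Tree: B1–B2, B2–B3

Yes; width 2.

Checking the three conditions: (i) the bags cover all of {1, 2, 3, 4, 5}; (ii) for each edge, some bag contains both endpoints; (iii) the bags containing any fixed vertex form a subtree. All hold, so the decomposition is valid with width 3 − 1 = 2.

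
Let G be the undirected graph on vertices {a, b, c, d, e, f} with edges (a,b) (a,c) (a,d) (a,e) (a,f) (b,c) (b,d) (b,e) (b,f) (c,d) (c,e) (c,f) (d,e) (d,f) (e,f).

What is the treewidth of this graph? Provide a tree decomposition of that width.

A single bag containing all 6 vertices is trivially a valid decomposition of width 5. On the other hand G contains the 6-clique {a, b, c, d, e, f}. A clique must lie in a single bag of any decomposition, so no decomposition can have width below 5. The upper and lower bounds meet at 5, so that is the treewidth.

Treewidth 5.
One such decomposition:
Bags: B1 = {a, b, c, d, e, f}
Tree: (single bag)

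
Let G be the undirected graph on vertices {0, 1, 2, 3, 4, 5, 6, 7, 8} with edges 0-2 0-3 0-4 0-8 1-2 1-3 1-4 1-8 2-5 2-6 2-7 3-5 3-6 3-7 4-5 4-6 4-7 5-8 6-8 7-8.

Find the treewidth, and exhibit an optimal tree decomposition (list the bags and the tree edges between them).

The largest bag has 5 vertices, giving width 4; this decomposition certifies tw(G) ≤ 4. For the lower bound: the 5 vertex sets {5,8}, {3,6}, {1,4}, {2}, {0} are disjoint, each induces a connected subgraph, and every pair is joined by at least one edge of G. Contracting each set to a single vertex therefore yields K_{5} as a minor, and since treewidth is minor-monotone, tw(G) ≥ tw(K_{5}) = 4. The upper and lower bounds meet at 4, so that is the treewidth.

Treewidth 4.
One optimal decomposition is:
Bags: B1 = {2, 3, 4, 5, 8}  B2 = {2, 3, 4, 6, 8}  B3 = {1, 2, 3, 4, 8}  B4 = {0, 2, 3, 4, 8}  B5 = {2, 3, 4, 7, 8}
Tree: B1–B2, B2–B3, B3–B4, B4–B5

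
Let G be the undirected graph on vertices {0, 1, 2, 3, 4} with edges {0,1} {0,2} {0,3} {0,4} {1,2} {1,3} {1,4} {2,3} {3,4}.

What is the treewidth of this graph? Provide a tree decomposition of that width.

Treewidth 3.
Bags: B1 = {0, 1, 3, 4}  B2 = {0, 1, 2, 3}
Tree: B1–B2

The largest bag has 4 vertices, giving width 3; this decomposition certifies tw(G) ≤ 3. On the other hand G contains the 4-clique {0, 1, 2, 3}. A clique must lie in a single bag of any decomposition, so no decomposition can have width below 3. Combining the bounds, tw(G) = 3.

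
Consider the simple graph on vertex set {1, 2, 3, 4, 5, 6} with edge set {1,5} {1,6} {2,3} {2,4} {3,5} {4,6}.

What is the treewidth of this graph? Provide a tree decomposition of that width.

Treewidth 2.
Bags: B1 = {1, 4, 6}  B2 = {1, 4, 5}  B3 = {3, 4, 5}  B4 = {2, 3, 4}
Tree: B1–B2, B2–B3, B3–B4

Each bag holds 3 vertices, so the decomposition has width 2, which upper-bounds the treewidth. Since 4–6–1–5–3–2–4 is a cycle in G, G is not acyclic. Forests are exactly the graphs of treewidth ≤ 1, so tw(G) ≥ 2. Hence tw(G) = 2 exactly.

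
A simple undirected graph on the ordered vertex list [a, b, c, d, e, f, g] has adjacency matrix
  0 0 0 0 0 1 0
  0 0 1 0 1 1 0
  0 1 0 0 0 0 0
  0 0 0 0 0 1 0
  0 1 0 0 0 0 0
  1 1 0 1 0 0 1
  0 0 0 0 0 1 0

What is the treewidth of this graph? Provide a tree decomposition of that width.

Treewidth 1.
Bags: B1 = {b, f}  B2 = {a, f}  B3 = {b, c}  B4 = {d, f}  B5 = {b, e}  B6 = {f, g}
Tree: B1–B2, B1–B3, B2–B4, B3–B5, B2–B6

Every bag has size at most 2, so the width is 2 − 1 = 1 and tw(G) ≤ 1. G has an edge, so its treewidth is at least 1. The upper and lower bounds meet at 1, so that is the treewidth.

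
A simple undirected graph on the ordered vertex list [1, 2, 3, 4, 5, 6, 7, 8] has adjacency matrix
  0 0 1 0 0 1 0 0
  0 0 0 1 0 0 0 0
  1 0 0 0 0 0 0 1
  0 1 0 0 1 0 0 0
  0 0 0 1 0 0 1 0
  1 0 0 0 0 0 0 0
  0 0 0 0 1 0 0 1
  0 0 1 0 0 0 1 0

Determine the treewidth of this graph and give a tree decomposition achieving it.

The largest bag has 2 vertices, giving width 1; this decomposition certifies tw(G) ≤ 1. Any graph with an edge has treewidth ≥ 1, and G has the edge 2–4. Hence tw(G) = 1 exactly.

Treewidth 1.
One such decomposition:
Bags: B1 = {2, 4}  B2 = {4, 5}  B3 = {5, 7}  B4 = {7, 8}  B5 = {3, 8}  B6 = {1, 3}  B7 = {1, 6}
Tree: B1–B2, B2–B3, B3–B4, B4–B5, B5–B6, B6–B7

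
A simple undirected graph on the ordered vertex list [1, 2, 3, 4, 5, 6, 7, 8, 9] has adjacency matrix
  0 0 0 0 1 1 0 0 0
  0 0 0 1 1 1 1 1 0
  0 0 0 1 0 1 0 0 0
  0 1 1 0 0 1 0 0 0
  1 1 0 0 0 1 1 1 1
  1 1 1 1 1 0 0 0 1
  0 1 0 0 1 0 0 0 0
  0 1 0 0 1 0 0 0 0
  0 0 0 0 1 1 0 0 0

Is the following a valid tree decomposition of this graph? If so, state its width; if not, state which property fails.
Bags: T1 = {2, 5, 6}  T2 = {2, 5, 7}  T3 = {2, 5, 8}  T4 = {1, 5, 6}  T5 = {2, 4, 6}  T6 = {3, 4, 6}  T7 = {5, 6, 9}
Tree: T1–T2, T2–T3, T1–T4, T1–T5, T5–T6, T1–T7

Vertex coverage: the bags together contain {1, 2, 3, 4, 5, 6, 7, 8, 9}, the full vertex set. Edge coverage: each edge of G has both endpoints in at least one bag. Running intersection: for every vertex, the bags containing it form a connected subtree. All three properties hold, so this is a valid tree decomposition of width max|bag| − 1 = 2, and hence tw(G) ≤ 2.

Yes; width 2.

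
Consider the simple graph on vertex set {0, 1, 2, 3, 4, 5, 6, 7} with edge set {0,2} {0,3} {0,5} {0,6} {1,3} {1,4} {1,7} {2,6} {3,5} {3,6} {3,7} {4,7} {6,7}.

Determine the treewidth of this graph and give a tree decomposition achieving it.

Treewidth 2.
One such decomposition:
Bags: B1 = {3, 6, 7}  B2 = {0, 3, 6}  B3 = {1, 3, 7}  B4 = {1, 4, 7}  B5 = {0, 2, 6}  B6 = {0, 3, 5}
Tree: B1–B2, B1–B3, B3–B4, B2–B5, B2–B6

The largest bag has 3 vertices, giving width 2; this decomposition certifies tw(G) ≤ 2. Conversely, {0, 2, 6} is a clique of size 3, and the vertices of any clique must share a bag in every tree decomposition; so some bag has ≥ 3 vertices and tw(G) ≥ 2. Therefore the treewidth is 2.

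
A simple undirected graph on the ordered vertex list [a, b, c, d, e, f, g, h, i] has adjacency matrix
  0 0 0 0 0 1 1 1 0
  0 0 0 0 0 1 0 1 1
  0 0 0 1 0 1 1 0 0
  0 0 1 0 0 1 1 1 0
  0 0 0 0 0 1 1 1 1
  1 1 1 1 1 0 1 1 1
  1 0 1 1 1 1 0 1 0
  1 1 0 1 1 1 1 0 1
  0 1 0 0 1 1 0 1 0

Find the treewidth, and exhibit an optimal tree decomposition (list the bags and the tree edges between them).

Treewidth 3.
One such decomposition:
Bags: B1 = {d, f, g, h}  B2 = {e, f, g, h}  B3 = {c, d, f, g}  B4 = {a, f, g, h}  B5 = {e, f, h, i}  B6 = {b, f, h, i}
Tree: B1–B2, B1–B3, B1–B4, B2–B5, B5–B6

Each bag holds 4 vertices, so the decomposition has width 3, which upper-bounds the treewidth. For the lower bound, the 4 vertices {d, f, g, h} are pairwise adjacent, and any tree decomposition puts a clique entirely inside one bag — forcing width ≥ 3. Therefore the treewidth is 3.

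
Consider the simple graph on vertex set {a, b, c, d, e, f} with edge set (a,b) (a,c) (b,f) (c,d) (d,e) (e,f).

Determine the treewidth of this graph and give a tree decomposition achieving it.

The largest bag has 3 vertices, giving width 2; this decomposition certifies tw(G) ≤ 2. Since a–c–d–e–f–b–a is a cycle in G, G is not acyclic. Forests are exactly the graphs of treewidth ≤ 1, so tw(G) ≥ 2. Therefore the treewidth is 2.

Treewidth 2.
Bags: B1 = {a, c, d}  B2 = {a, d, e}  B3 = {a, e, f}  B4 = {a, b, f}
Tree: B1–B2, B2–B3, B3–B4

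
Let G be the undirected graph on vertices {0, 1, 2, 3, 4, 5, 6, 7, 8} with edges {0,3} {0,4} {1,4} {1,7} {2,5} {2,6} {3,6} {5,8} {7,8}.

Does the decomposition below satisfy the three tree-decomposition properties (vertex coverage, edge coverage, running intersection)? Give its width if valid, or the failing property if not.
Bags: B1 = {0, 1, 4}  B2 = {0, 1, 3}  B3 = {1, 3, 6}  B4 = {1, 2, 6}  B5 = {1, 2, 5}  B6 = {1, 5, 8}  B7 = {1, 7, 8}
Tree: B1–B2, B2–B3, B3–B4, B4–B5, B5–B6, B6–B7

Vertex coverage: the bags together contain {0, 1, 2, 3, 4, 5, 6, 7, 8}, the full vertex set. Edge coverage: each edge of G has both endpoints in at least one bag. Running intersection: for every vertex, the bags containing it form a connected subtree. All three properties hold, so this is a valid tree decomposition of width max|bag| − 1 = 2, and hence tw(G) ≤ 2.

Yes; width 2.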